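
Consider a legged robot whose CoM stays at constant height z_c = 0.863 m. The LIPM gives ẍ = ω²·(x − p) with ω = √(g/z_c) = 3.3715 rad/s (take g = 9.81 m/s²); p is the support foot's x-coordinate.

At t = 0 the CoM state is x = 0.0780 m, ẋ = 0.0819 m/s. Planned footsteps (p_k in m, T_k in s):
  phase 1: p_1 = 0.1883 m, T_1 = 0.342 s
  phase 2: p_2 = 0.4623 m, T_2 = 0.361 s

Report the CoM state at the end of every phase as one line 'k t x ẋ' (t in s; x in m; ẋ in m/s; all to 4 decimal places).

1 0.3420 0.0308 -0.3877
2 0.7030 -0.5074 -2.9533

phase 1: p=0.1883, T=0.342, ωT=1.153053, cosh=1.741761, sinh=1.426089; start (x,ẋ)=(0.078000, 0.081900) → end (x,ẋ)=(0.030826, -0.387679)
phase 2: p=0.4623, T=0.361, ωT=1.217112, cosh=1.836751, sinh=1.540667; start (x,ẋ)=(0.030826, -0.387679) → end (x,ẋ)=(-0.507367, -2.953299)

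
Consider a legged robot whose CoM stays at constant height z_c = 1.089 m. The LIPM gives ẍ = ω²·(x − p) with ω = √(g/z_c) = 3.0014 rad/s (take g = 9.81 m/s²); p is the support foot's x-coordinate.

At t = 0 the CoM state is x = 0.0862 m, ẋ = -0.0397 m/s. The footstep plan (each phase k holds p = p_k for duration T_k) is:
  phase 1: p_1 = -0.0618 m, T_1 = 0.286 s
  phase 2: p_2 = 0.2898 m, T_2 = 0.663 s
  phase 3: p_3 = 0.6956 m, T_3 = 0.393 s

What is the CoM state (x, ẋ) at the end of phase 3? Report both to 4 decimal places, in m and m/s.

x = -0.4327, ẋ = -2.9764

phase 1: p=-0.0618, T=0.286, ωT=0.858400, cosh=1.391612, sinh=0.967772; start (x,ẋ)=(0.086200, -0.039700) → end (x,ẋ)=(0.131358, 0.374644)
phase 2: p=0.2898, T=0.663, ωT=1.989928, cosh=3.725857, sinh=3.589152; start (x,ẋ)=(0.131358, 0.374644) → end (x,ẋ)=(0.147476, -0.310946)
phase 3: p=0.6956, T=0.393, ωT=1.179550, cosh=1.780164, sinh=1.472747; start (x,ẋ)=(0.147476, -0.310946) → end (x,ẋ)=(-0.432728, -2.976410)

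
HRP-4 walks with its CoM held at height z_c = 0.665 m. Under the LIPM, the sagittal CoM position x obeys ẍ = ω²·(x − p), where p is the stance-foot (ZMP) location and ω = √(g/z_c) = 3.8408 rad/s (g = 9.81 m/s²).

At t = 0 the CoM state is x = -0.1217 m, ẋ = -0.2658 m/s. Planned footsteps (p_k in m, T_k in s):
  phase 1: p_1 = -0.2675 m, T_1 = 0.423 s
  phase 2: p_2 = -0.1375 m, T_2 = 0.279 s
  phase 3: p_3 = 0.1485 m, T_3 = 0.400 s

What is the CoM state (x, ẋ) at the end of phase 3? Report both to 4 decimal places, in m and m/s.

x = 1.2063, ẋ = 4.3240

phase 1: p=-0.2675, T=0.423, ωT=1.624658, cosh=2.636832, sinh=2.439853; start (x,ẋ)=(-0.121700, -0.265800) → end (x,ẋ)=(-0.051898, 0.665420)
phase 2: p=-0.1375, T=0.279, ωT=1.071583, cosh=1.631232, sinh=1.288766; start (x,ẋ)=(-0.051898, 0.665420) → end (x,ẋ)=(0.225415, 1.509174)
phase 3: p=0.1485, T=0.400, ωT=1.536320, cosh=2.431314, sinh=2.216142; start (x,ẋ)=(0.225415, 1.509174) → end (x,ẋ)=(1.206299, 4.323961)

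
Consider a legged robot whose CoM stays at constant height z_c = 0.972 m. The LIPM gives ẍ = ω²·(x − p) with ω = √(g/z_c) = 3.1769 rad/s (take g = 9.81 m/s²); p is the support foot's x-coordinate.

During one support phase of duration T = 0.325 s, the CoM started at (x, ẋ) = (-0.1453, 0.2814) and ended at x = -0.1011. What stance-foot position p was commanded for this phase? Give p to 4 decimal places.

p = -0.0347

ωT = 3.1769·0.325 = 1.032493; cosh(ωT) = 1.582087, sinh(ωT) = 1.225969
x(T) = p + (x₀−p)·cosh(ωT) + (ẋ₀/ω)·sinh(ωT) ⇒ p·(1 − cosh) = x(T) − x₀·cosh − (ẋ₀/ω)·sinh
numerator   = -0.1011 − (-0.1453)·1.582087 − (0.2814/3.1769)·1.225969 = 0.020185
denominator = 1 − 1.582087 = -0.582087
p = 0.020185 / -0.582087 = -0.0347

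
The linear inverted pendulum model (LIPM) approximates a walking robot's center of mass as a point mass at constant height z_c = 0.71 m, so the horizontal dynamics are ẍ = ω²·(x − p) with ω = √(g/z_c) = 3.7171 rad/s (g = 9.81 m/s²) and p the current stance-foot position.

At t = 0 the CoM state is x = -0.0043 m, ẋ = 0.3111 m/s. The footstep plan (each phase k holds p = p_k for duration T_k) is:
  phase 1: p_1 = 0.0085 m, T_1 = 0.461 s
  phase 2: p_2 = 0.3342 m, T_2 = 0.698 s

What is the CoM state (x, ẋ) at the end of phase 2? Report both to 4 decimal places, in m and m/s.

phase 1: p=0.0085, T=0.461, ωT=1.713583, cosh=2.864513, sinh=2.684294; start (x,ẋ)=(-0.004300, 0.311100) → end (x,ẋ)=(0.196494, 0.763434)
phase 2: p=0.3342, T=0.698, ωT=2.594536, cosh=6.732525, sinh=6.657845; start (x,ẋ)=(0.196494, 0.763434) → end (x,ẋ)=(0.774511, 1.731918)

x = 0.7745, ẋ = 1.7319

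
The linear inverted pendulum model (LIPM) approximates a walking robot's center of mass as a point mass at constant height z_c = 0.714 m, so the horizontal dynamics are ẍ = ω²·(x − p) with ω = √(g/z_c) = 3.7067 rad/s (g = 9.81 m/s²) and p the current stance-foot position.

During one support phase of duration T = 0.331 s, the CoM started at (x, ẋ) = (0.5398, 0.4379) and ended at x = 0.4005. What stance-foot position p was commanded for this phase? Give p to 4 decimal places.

ωT = 3.7067·0.331 = 1.226918; cosh(ωT) = 1.851948, sinh(ωT) = 1.558753
x(T) = p + (x₀−p)·cosh(ωT) + (ẋ₀/ω)·sinh(ωT) ⇒ p·(1 − cosh) = x(T) − x₀·cosh − (ẋ₀/ω)·sinh
numerator   = 0.4005 − (0.5398)·1.851948 − (0.4379/3.7067)·1.558753 = -0.783328
denominator = 1 − 1.851948 = -0.851948
p = -0.783328 / -0.851948 = 0.9195

p = 0.9195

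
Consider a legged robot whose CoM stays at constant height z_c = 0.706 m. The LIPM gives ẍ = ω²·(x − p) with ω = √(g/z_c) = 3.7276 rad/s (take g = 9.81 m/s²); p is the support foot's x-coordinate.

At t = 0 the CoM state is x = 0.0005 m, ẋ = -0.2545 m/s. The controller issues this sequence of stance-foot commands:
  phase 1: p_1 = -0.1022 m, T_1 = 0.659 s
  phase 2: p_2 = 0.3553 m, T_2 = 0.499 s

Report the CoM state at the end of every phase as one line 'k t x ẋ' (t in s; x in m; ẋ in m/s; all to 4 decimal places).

1 0.6590 0.1059 0.7211
2 1.1580 0.1411 -0.5417

phase 1: p=-0.1022, T=0.659, ωT=2.456488, cosh=5.874758, sinh=5.789023; start (x,ẋ)=(0.000500, -0.254500) → end (x,ẋ)=(0.105895, 0.721054)
phase 2: p=0.3553, T=0.499, ωT=1.860072, cosh=3.289932, sinh=3.134270; start (x,ẋ)=(0.105895, 0.721054) → end (x,ẋ)=(0.141057, -0.541656)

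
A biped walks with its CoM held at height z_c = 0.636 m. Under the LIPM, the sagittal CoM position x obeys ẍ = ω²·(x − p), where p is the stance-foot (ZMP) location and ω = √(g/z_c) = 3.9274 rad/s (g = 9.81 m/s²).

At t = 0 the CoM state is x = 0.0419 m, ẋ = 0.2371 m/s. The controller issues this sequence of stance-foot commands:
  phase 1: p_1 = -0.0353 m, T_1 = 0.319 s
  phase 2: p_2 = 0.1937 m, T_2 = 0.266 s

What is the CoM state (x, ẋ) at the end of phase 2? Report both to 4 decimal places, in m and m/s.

phase 1: p=-0.0353, T=0.319, ωT=1.252841, cosh=1.892982, sinh=1.607290; start (x,ẋ)=(0.041900, 0.237100) → end (x,ẋ)=(0.207871, 0.936149)
phase 2: p=0.1937, T=0.266, ωT=1.044688, cosh=1.597157, sinh=1.245356; start (x,ẋ)=(0.207871, 0.936149) → end (x,ẋ)=(0.513181, 1.564489)

x = 0.5132, ẋ = 1.5645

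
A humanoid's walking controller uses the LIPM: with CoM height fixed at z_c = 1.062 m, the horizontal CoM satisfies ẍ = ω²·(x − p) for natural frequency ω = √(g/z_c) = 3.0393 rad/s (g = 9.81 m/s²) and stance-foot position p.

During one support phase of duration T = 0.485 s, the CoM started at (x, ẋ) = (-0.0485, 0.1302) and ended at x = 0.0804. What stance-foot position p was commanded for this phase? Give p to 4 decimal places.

p = -0.0795

ωT = 3.0393·0.485 = 1.474060; cosh(ωT) = 2.297962, sinh(ωT) = 2.068969
x(T) = p + (x₀−p)·cosh(ωT) + (ẋ₀/ω)·sinh(ωT) ⇒ p·(1 − cosh) = x(T) − x₀·cosh − (ẋ₀/ω)·sinh
numerator   = 0.0804 − (-0.0485)·2.297962 − (0.1302/3.0393)·2.068969 = 0.103219
denominator = 1 − 2.297962 = -1.297962
p = 0.103219 / -1.297962 = -0.0795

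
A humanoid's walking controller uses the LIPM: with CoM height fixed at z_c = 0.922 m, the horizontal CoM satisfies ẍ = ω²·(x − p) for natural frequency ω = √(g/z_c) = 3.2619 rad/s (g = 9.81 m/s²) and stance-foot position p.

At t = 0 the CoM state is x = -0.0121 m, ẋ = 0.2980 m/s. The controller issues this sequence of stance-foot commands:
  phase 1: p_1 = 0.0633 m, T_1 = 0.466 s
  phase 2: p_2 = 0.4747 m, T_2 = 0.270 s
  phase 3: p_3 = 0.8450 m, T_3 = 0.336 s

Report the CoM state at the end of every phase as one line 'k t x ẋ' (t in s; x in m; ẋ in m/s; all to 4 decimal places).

1 0.4660 0.0815 0.1785
2 0.7360 -0.0264 -1.0289
3 1.0720 -1.0235 -5.4887

phase 1: p=0.0633, T=0.466, ωT=1.520045, cosh=2.395567, sinh=2.176865; start (x,ẋ)=(-0.012100, 0.298000) → end (x,ẋ)=(0.081548, 0.178485)
phase 2: p=0.4747, T=0.270, ωT=0.880713, cosh=1.413553, sinh=0.999066; start (x,ẋ)=(0.081548, 0.178485) → end (x,ẋ)=(-0.026375, -1.028927)
phase 3: p=0.8450, T=0.336, ωT=1.095998, cosh=1.663187, sinh=1.328981; start (x,ẋ)=(-0.026375, -1.028927) → end (x,ẋ)=(-1.023470, -5.488711)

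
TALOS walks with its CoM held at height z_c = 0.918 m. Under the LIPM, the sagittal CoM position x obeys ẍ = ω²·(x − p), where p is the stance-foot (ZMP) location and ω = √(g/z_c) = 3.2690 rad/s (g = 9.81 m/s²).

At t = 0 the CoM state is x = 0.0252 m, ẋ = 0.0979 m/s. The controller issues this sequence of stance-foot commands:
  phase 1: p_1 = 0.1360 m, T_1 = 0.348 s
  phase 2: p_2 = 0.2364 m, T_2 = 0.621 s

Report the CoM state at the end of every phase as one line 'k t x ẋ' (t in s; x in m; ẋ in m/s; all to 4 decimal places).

1 0.3480 -0.0127 -0.3385
2 0.9690 -1.1156 -4.3572

phase 1: p=0.1360, T=0.348, ωT=1.137612, cosh=1.719947, sinh=1.399363; start (x,ẋ)=(0.025200, 0.097900) → end (x,ẋ)=(-0.012662, -0.338474)
phase 2: p=0.2364, T=0.621, ωT=2.030049, cosh=3.872894, sinh=3.741565; start (x,ẋ)=(-0.012662, -0.338474) → end (x,ẋ)=(-1.115594, -4.357195)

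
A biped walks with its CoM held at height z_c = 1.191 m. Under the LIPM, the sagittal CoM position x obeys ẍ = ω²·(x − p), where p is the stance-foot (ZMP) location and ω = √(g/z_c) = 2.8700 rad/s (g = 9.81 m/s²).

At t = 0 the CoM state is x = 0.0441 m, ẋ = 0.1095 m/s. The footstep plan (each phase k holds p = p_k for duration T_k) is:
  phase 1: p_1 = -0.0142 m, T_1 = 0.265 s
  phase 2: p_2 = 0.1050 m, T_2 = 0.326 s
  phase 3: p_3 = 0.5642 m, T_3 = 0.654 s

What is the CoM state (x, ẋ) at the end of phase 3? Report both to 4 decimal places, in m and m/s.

phase 1: p=-0.0142, T=0.265, ωT=0.760550, cosh=1.303431, sinh=0.836022; start (x,ẋ)=(0.044100, 0.109500) → end (x,ẋ)=(0.093687, 0.282610)
phase 2: p=0.1050, T=0.326, ωT=0.935620, cosh=1.470568, sinh=1.078225; start (x,ẋ)=(0.093687, 0.282610) → end (x,ẋ)=(0.194537, 0.380589)
phase 3: p=0.5642, T=0.654, ωT=1.876980, cosh=3.343397, sinh=3.190346; start (x,ẋ)=(0.194537, 0.380589) → end (x,ẋ)=(-0.248662, -2.112287)

x = -0.2487, ẋ = -2.1123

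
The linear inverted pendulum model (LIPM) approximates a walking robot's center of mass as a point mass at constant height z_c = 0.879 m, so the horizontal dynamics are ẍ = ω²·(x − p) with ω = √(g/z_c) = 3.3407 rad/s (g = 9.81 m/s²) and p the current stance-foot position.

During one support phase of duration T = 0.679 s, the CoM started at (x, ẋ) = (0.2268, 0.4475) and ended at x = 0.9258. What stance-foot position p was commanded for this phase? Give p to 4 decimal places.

ωT = 3.3407·0.679 = 2.268335; cosh(ωT) = 4.883393, sinh(ωT) = 4.779908
x(T) = p + (x₀−p)·cosh(ωT) + (ẋ₀/ω)·sinh(ωT) ⇒ p·(1 − cosh) = x(T) − x₀·cosh − (ẋ₀/ω)·sinh
numerator   = 0.9258 − (0.2268)·4.883393 − (0.4475/3.3407)·4.779908 = -0.822041
denominator = 1 − 4.883393 = -3.883393
p = -0.822041 / -3.883393 = 0.2117

p = 0.2117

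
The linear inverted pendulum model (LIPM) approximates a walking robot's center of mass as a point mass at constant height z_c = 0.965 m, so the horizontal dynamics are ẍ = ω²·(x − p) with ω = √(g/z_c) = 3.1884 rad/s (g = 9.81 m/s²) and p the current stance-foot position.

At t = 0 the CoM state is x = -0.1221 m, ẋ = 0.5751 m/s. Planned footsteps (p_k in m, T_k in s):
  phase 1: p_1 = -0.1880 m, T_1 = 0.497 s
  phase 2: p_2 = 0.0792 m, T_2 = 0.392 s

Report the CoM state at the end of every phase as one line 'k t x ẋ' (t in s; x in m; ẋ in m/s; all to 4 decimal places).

1 0.4970 0.4009 1.9524
2 0.8890 1.6673 5.3291

phase 1: p=-0.1880, T=0.497, ωT=1.584635, cosh=2.541266, sinh=2.336244; start (x,ẋ)=(-0.122100, 0.575100) → end (x,ẋ)=(0.400864, 1.952363)
phase 2: p=0.0792, T=0.392, ωT=1.249853, cosh=1.888188, sinh=1.601641; start (x,ẋ)=(0.400864, 1.952363) → end (x,ẋ)=(1.667300, 5.329061)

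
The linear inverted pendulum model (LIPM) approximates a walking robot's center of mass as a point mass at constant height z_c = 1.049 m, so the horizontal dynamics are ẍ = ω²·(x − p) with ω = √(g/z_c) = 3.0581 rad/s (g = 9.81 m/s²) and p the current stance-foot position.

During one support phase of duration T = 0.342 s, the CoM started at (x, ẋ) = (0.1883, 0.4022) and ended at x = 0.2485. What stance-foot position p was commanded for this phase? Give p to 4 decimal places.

ωT = 3.0581·0.342 = 1.045870; cosh(ωT) = 1.598630, sinh(ωT) = 1.247244
x(T) = p + (x₀−p)·cosh(ωT) + (ẋ₀/ω)·sinh(ωT) ⇒ p·(1 − cosh) = x(T) − x₀·cosh − (ẋ₀/ω)·sinh
numerator   = 0.2485 − (0.1883)·1.598630 − (0.4022/3.0581)·1.247244 = -0.216559
denominator = 1 − 1.598630 = -0.598630
p = -0.216559 / -0.598630 = 0.3618

p = 0.3618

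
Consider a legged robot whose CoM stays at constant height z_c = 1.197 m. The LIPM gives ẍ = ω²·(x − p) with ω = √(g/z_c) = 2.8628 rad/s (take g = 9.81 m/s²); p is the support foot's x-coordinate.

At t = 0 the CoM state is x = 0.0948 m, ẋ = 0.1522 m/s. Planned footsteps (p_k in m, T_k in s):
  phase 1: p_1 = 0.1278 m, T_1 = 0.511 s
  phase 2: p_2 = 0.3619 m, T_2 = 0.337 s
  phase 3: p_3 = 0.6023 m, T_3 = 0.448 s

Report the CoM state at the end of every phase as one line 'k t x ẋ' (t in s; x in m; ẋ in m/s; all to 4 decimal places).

phase 1: p=0.1278, T=0.511, ωT=1.462891, cosh=2.274996, sinh=2.043430; start (x,ẋ)=(0.094800, 0.152200) → end (x,ẋ)=(0.161364, 0.153207)
phase 2: p=0.3619, T=0.337, ωT=0.964764, cosh=1.502620, sinh=1.121547; start (x,ẋ)=(0.161364, 0.153207) → end (x,ẋ)=(0.120591, -0.413664)
phase 3: p=0.6023, T=0.448, ωT=1.282534, cosh=1.941550, sinh=1.664217; start (x,ẋ)=(0.120591, -0.413664) → end (x,ẋ)=(-0.573435, -3.098165)

1 0.5110 0.1614 0.1532
2 0.8480 0.1206 -0.4137
3 1.2960 -0.5734 -3.0982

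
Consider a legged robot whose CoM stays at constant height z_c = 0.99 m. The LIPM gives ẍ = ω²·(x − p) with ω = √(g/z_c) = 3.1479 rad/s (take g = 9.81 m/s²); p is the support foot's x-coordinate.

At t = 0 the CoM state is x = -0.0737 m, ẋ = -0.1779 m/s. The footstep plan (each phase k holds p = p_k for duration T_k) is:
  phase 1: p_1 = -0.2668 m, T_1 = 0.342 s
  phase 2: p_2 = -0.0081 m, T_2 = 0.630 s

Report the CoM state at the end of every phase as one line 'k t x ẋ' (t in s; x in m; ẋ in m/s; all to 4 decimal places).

phase 1: p=-0.2668, T=0.342, ωT=1.076582, cosh=1.637695, sinh=1.296936; start (x,ẋ)=(-0.073700, -0.177900) → end (x,ẋ)=(-0.023856, 0.497009)
phase 2: p=-0.0081, T=0.630, ωT=1.983177, cosh=3.701711, sinh=3.564079; start (x,ẋ)=(-0.023856, 0.497009) → end (x,ẋ)=(0.496294, 1.663012)

1 0.3420 -0.0239 0.4970
2 0.9720 0.4963 1.6630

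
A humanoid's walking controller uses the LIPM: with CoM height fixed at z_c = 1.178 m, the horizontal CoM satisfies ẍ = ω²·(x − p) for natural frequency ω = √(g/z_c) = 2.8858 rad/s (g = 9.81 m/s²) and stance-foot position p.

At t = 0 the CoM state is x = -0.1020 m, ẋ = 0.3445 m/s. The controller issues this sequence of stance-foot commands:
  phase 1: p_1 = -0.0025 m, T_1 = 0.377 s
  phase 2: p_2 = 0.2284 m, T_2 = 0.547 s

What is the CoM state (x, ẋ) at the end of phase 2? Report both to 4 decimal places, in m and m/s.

x = -0.2197, ẋ = -1.1118

phase 1: p=-0.0025, T=0.377, ωT=1.087947, cosh=1.652540, sinh=1.315633; start (x,ẋ)=(-0.102000, 0.344500) → end (x,ẋ)=(-0.009871, 0.191533)
phase 2: p=0.2284, T=0.547, ωT=1.578533, cosh=2.527057, sinh=2.320780; start (x,ẋ)=(-0.009871, 0.191533) → end (x,ẋ)=(-0.219691, -1.111756)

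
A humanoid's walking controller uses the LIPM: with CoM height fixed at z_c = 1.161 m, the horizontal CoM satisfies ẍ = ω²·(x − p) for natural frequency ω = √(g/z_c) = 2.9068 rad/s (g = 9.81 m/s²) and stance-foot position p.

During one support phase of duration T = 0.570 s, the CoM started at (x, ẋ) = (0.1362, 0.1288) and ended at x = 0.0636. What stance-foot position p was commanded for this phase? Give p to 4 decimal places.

ωT = 2.9068·0.570 = 1.656876; cosh(ωT) = 2.716820, sinh(ωT) = 2.526086
x(T) = p + (x₀−p)·cosh(ωT) + (ẋ₀/ω)·sinh(ωT) ⇒ p·(1 − cosh) = x(T) − x₀·cosh − (ẋ₀/ω)·sinh
numerator   = 0.0636 − (0.1362)·2.716820 − (0.1288/2.9068)·2.526086 = -0.418362
denominator = 1 − 2.716820 = -1.716820
p = -0.418362 / -1.716820 = 0.2437

p = 0.2437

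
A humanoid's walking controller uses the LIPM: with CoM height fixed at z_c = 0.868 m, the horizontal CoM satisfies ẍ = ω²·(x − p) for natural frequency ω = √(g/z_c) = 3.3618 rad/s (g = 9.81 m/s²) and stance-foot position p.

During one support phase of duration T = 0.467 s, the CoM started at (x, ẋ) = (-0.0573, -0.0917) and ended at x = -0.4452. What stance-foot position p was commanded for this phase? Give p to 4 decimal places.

p = 0.1584

ωT = 3.3618·0.467 = 1.569961; cosh(ωT) = 2.507256, sinh(ωT) = 2.299203
x(T) = p + (x₀−p)·cosh(ωT) + (ẋ₀/ω)·sinh(ωT) ⇒ p·(1 − cosh) = x(T) − x₀·cosh − (ẋ₀/ω)·sinh
numerator   = -0.4452 − (-0.0573)·2.507256 − (-0.0917/3.3618)·2.299203 = -0.238819
denominator = 1 − 2.507256 = -1.507256
p = -0.238819 / -1.507256 = 0.1584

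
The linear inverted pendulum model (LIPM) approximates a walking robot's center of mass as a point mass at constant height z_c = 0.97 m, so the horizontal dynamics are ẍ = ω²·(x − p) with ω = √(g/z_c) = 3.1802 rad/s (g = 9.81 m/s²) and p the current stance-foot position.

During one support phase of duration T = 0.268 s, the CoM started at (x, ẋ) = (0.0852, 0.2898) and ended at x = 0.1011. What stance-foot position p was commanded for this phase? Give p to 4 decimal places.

p = 0.2706

ωT = 3.1802·0.268 = 0.852294; cosh(ωT) = 1.385727, sinh(ωT) = 0.959292
x(T) = p + (x₀−p)·cosh(ωT) + (ẋ₀/ω)·sinh(ωT) ⇒ p·(1 − cosh) = x(T) − x₀·cosh − (ẋ₀/ω)·sinh
numerator   = 0.1011 − (0.0852)·1.385727 − (0.2898/3.1802)·0.959292 = -0.104381
denominator = 1 − 1.385727 = -0.385727
p = -0.104381 / -0.385727 = 0.2706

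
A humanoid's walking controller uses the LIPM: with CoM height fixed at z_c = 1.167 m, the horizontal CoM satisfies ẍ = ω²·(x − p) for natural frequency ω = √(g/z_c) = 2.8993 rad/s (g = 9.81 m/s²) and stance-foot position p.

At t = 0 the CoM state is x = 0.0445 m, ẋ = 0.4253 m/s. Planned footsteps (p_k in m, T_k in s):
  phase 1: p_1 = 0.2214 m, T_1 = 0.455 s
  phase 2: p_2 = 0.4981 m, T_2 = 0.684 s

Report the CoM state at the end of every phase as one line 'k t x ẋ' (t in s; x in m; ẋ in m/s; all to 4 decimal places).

1 0.4550 0.1216 -0.0384
2 1.1390 -0.9425 -4.0319

phase 1: p=0.2214, T=0.455, ωT=1.319182, cosh=2.003856, sinh=1.736502; start (x,ẋ)=(0.044500, 0.425300) → end (x,ẋ)=(0.121646, -0.038388)
phase 2: p=0.4981, T=0.684, ωT=1.983121, cosh=3.701512, sinh=3.563873; start (x,ẋ)=(0.121646, -0.038388) → end (x,ẋ)=(-0.942535, -4.031890)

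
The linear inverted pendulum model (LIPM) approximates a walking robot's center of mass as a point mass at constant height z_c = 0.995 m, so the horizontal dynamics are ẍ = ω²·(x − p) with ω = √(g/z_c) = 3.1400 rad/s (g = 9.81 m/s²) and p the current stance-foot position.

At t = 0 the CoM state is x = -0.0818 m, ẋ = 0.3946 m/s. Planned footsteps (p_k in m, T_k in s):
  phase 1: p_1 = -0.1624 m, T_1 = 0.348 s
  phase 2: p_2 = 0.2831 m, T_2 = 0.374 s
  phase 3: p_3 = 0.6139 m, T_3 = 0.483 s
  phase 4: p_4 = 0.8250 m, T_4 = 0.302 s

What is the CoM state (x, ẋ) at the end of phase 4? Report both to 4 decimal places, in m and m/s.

phase 1: p=-0.1624, T=0.348, ωT=1.092720, cosh=1.658839, sinh=1.323536; start (x,ẋ)=(-0.081800, 0.394600) → end (x,ẋ)=(0.137630, 0.989544)
phase 2: p=0.2831, T=0.374, ωT=1.174360, cosh=1.772544, sinh=1.463527; start (x,ẋ)=(0.137630, 0.989544) → end (x,ẋ)=(0.486465, 1.085504)
phase 3: p=0.6139, T=0.483, ωT=1.516620, cosh=2.388125, sinh=2.168672; start (x,ẋ)=(0.486465, 1.085504) → end (x,ẋ)=(1.059284, 1.724535)
phase 4: p=0.8250, T=0.302, ωT=0.948280, cosh=1.484336, sinh=1.096930; start (x,ẋ)=(1.059284, 1.724535) → end (x,ẋ)=(1.775207, 3.366749)

x = 1.7752, ẋ = 3.3667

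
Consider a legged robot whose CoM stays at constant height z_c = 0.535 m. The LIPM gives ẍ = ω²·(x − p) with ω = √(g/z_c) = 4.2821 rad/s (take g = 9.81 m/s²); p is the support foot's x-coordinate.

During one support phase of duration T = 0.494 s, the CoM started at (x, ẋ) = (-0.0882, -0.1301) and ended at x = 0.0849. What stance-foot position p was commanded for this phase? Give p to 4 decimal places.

ωT = 4.2821·0.494 = 2.115357; cosh(ωT) = 4.206570, sinh(ωT) = 4.085979
x(T) = p + (x₀−p)·cosh(ωT) + (ẋ₀/ω)·sinh(ωT) ⇒ p·(1 − cosh) = x(T) − x₀·cosh − (ẋ₀/ω)·sinh
numerator   = 0.0849 − (-0.0882)·4.206570 − (-0.1301/4.2821)·4.085979 = 0.580061
denominator = 1 − 4.206570 = -3.206570
p = 0.580061 / -3.206570 = -0.1809

p = -0.1809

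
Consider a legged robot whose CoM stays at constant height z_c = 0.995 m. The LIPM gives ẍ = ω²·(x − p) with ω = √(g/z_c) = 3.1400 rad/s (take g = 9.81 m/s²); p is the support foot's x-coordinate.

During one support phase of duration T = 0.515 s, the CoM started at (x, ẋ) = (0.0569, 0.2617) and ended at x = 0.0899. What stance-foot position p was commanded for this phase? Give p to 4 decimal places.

p = 0.1611

ωT = 3.1400·0.515 = 1.617100; cosh(ωT) = 2.618466, sinh(ωT) = 2.419992
x(T) = p + (x₀−p)·cosh(ωT) + (ẋ₀/ω)·sinh(ωT) ⇒ p·(1 − cosh) = x(T) − x₀·cosh − (ẋ₀/ω)·sinh
numerator   = 0.0899 − (0.0569)·2.618466 − (0.2617/3.1400)·2.419992 = -0.260782
denominator = 1 − 2.618466 = -1.618466
p = -0.260782 / -1.618466 = 0.1611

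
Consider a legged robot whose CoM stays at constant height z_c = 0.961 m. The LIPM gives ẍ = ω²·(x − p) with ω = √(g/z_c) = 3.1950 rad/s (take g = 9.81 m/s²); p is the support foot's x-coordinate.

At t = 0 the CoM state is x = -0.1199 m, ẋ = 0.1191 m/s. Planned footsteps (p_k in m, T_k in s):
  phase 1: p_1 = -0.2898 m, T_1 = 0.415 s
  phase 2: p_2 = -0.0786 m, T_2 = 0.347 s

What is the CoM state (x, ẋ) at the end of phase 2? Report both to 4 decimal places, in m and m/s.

x = 0.7544, ẋ = 2.8471

phase 1: p=-0.2898, T=0.415, ωT=1.325925, cosh=2.015612, sinh=1.750055; start (x,ẋ)=(-0.119900, 0.119100) → end (x,ẋ)=(0.117889, 1.190043)
phase 2: p=-0.0786, T=0.347, ωT=1.108665, cosh=1.680155, sinh=1.350156; start (x,ẋ)=(0.117889, 1.190043) → end (x,ẋ)=(0.754425, 2.847061)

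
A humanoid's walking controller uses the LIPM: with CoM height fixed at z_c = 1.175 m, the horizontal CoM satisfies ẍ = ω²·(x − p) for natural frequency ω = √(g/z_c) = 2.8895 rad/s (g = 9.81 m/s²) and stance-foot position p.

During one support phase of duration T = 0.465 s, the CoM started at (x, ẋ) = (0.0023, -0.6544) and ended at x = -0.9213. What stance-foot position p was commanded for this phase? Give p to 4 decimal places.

ωT = 2.8895·0.465 = 1.343618; cosh(ωT) = 2.046892, sinh(ωT) = 1.785992
x(T) = p + (x₀−p)·cosh(ωT) + (ẋ₀/ω)·sinh(ωT) ⇒ p·(1 − cosh) = x(T) − x₀·cosh − (ẋ₀/ω)·sinh
numerator   = -0.9213 − (0.0023)·2.046892 − (-0.6544/2.8895)·1.785992 = -0.521525
denominator = 1 − 2.046892 = -1.046892
p = -0.521525 / -1.046892 = 0.4982

p = 0.4982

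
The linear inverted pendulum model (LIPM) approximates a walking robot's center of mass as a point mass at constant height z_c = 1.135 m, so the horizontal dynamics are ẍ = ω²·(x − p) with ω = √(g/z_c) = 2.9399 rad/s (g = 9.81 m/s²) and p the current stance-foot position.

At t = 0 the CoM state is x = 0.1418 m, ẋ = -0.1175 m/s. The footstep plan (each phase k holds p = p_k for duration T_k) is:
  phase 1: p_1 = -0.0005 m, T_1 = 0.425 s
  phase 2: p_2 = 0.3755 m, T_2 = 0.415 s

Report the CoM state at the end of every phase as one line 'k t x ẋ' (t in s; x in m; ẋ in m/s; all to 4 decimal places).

phase 1: p=-0.0005, T=0.425, ωT=1.249458, cosh=1.887555, sinh=1.600895; start (x,ẋ)=(0.141800, -0.117500) → end (x,ẋ)=(0.204116, 0.447943)
phase 2: p=0.3755, T=0.415, ωT=1.220058, cosh=1.841299, sinh=1.546086; start (x,ẋ)=(0.204116, 0.447943) → end (x,ẋ)=(0.295502, 0.045797)

1 0.4250 0.2041 0.4479
2 0.8400 0.2955 0.0458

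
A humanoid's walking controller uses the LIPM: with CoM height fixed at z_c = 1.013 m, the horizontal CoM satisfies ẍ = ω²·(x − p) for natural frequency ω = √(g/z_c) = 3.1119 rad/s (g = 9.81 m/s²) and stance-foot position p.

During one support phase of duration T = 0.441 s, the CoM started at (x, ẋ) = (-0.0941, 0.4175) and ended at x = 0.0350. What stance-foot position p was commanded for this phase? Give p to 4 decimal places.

p = 0.0137

ωT = 3.1119·0.441 = 1.372348; cosh(ωT) = 2.099056, sinh(ωT) = 1.845545
x(T) = p + (x₀−p)·cosh(ωT) + (ẋ₀/ω)·sinh(ωT) ⇒ p·(1 − cosh) = x(T) − x₀·cosh − (ẋ₀/ω)·sinh
numerator   = 0.0350 − (-0.0941)·2.099056 − (0.4175/3.1119)·1.845545 = -0.015082
denominator = 1 − 2.099056 = -1.099056
p = -0.015082 / -1.099056 = 0.0137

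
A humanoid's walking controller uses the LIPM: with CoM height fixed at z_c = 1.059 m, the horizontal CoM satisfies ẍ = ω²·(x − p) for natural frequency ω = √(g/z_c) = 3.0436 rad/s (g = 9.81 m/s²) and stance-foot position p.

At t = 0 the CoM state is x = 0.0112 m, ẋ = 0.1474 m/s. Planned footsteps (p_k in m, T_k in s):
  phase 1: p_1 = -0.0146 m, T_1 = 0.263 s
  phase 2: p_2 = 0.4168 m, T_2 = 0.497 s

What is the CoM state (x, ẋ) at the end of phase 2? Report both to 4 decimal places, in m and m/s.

phase 1: p=-0.0146, T=0.263, ωT=0.800467, cosh=1.337850, sinh=0.888730; start (x,ẋ)=(0.011200, 0.147400) → end (x,ẋ)=(0.062957, 0.266986)
phase 2: p=0.4168, T=0.497, ωT=1.512669, cosh=2.379575, sinh=2.159254; start (x,ẋ)=(0.062957, 0.266986) → end (x,ẋ)=(-0.235784, -1.690107)

x = -0.2358, ẋ = -1.6901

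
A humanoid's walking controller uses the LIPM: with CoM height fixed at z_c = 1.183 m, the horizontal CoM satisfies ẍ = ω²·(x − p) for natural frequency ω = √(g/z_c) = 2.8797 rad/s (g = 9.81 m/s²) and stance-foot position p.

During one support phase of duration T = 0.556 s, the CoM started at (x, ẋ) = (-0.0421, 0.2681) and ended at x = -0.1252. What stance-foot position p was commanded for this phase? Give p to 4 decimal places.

ωT = 2.8797·0.556 = 1.601113; cosh(ωT) = 2.580111, sinh(ωT) = 2.378439
x(T) = p + (x₀−p)·cosh(ωT) + (ẋ₀/ω)·sinh(ωT) ⇒ p·(1 − cosh) = x(T) − x₀·cosh − (ẋ₀/ω)·sinh
numerator   = -0.1252 − (-0.0421)·2.580111 − (0.2681/2.8797)·2.378439 = -0.238010
denominator = 1 − 2.580111 = -1.580111
p = -0.238010 / -1.580111 = 0.1506

p = 0.1506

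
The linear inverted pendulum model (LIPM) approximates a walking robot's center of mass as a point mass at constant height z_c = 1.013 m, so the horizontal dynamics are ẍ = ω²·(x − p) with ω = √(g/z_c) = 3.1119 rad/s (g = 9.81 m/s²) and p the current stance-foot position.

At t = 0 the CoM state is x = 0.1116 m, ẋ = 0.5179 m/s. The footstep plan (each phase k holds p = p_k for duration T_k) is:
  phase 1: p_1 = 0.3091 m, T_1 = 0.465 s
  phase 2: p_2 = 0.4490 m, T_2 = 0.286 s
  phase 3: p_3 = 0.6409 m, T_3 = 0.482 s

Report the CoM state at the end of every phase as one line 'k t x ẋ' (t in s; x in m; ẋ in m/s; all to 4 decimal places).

phase 1: p=0.3091, T=0.465, ωT=1.447034, cosh=2.242877, sinh=2.007610; start (x,ẋ)=(0.111600, 0.517900) → end (x,ẋ)=(0.200250, -0.072291)
phase 2: p=0.4490, T=0.286, ωT=0.890003, cosh=1.422896, sinh=1.012242; start (x,ẋ)=(0.200250, -0.072291) → end (x,ẋ)=(0.071539, -0.886426)
phase 3: p=0.6409, T=0.482, ωT=1.499936, cosh=2.352273, sinh=2.129128; start (x,ẋ)=(0.071539, -0.886426) → end (x,ẋ)=(-1.304876, -5.857494)

1 0.4650 0.2002 -0.0723
2 0.7510 0.0715 -0.8864
3 1.2330 -1.3049 -5.8575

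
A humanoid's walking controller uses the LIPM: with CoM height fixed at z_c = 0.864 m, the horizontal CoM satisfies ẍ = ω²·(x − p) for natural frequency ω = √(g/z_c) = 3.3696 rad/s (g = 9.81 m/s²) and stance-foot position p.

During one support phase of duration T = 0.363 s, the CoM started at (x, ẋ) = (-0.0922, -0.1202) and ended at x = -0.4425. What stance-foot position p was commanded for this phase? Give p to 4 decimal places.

p = 0.2564

ωT = 3.3696·0.363 = 1.223165; cosh(ωT) = 1.846111, sinh(ωT) = 1.551814
x(T) = p + (x₀−p)·cosh(ωT) + (ẋ₀/ω)·sinh(ωT) ⇒ p·(1 − cosh) = x(T) − x₀·cosh − (ẋ₀/ω)·sinh
numerator   = -0.4425 − (-0.0922)·1.846111 − (-0.1202/3.3696)·1.551814 = -0.216932
denominator = 1 − 1.846111 = -0.846111
p = -0.216932 / -0.846111 = 0.2564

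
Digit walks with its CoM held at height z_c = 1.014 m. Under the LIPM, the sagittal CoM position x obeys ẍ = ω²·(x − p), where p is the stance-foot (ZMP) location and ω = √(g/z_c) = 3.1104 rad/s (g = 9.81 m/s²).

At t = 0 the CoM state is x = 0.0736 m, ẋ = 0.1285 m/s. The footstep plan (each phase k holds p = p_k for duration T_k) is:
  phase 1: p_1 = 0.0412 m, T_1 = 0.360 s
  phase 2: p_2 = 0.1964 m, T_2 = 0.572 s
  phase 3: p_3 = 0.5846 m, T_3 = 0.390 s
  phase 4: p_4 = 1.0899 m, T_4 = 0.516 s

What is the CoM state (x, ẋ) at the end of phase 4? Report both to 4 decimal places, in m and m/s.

x = 0.0241, ẋ = -2.9222

phase 1: p=0.0412, T=0.360, ωT=1.119744, cosh=1.695217, sinh=1.368853; start (x,ẋ)=(0.073600, 0.128500) → end (x,ẋ)=(0.152676, 0.355784)
phase 2: p=0.1964, T=0.572, ωT=1.779149, cosh=3.046796, sinh=2.878015; start (x,ẋ)=(0.152676, 0.355784) → end (x,ẋ)=(0.392386, 0.692599)
phase 3: p=0.5846, T=0.390, ωT=1.213056, cosh=1.830518, sinh=1.533231; start (x,ẋ)=(0.392386, 0.692599) → end (x,ẋ)=(0.574156, 0.351153)
phase 4: p=1.0899, T=0.516, ωT=1.604966, cosh=2.589294, sinh=2.388398; start (x,ẋ)=(0.574156, 0.351153) → end (x,ẋ)=(0.024129, -2.922156)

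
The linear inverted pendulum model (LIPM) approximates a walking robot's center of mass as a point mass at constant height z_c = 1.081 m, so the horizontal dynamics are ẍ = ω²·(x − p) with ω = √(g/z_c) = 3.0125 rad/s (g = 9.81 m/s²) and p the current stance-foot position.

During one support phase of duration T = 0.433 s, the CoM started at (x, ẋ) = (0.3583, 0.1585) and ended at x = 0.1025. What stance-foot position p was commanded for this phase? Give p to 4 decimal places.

p = 0.7115

ωT = 3.0125·0.433 = 1.304412; cosh(ωT) = 1.978428, sinh(ωT) = 1.707096
x(T) = p + (x₀−p)·cosh(ωT) + (ẋ₀/ω)·sinh(ωT) ⇒ p·(1 − cosh) = x(T) − x₀·cosh − (ẋ₀/ω)·sinh
numerator   = 0.1025 − (0.3583)·1.978428 − (0.1585/3.0125)·1.707096 = -0.696188
denominator = 1 − 1.978428 = -0.978428
p = -0.696188 / -0.978428 = 0.7115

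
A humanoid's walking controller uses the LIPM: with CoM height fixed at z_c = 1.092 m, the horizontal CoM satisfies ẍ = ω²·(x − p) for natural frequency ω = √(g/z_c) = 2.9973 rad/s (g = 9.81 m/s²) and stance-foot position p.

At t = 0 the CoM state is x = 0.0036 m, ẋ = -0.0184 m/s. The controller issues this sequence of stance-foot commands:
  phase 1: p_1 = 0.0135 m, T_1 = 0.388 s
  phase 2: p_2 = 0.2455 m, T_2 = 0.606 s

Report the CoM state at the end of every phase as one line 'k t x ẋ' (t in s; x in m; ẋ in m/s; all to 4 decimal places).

1 0.3880 -0.0127 -0.0751
2 0.9940 -0.6446 -2.5542

phase 1: p=0.0135, T=0.388, ωT=1.162952, cosh=1.755964, sinh=1.443402; start (x,ẋ)=(0.003600, -0.018400) → end (x,ẋ)=(-0.012745, -0.075140)
phase 2: p=0.2455, T=0.606, ωT=1.816364, cosh=3.156037, sinh=2.993421; start (x,ẋ)=(-0.012745, -0.075140) → end (x,ẋ)=(-0.644573, -2.554165)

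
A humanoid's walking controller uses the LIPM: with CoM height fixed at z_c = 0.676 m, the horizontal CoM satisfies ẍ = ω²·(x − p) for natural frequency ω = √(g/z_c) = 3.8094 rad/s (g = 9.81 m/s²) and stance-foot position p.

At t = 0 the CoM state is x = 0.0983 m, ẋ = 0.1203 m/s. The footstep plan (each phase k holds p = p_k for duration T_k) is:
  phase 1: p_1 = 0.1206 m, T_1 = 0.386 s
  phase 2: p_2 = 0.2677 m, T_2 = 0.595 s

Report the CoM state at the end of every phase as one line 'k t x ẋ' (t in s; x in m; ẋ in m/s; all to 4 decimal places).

1 0.3860 0.1346 0.1005
2 0.9810 -0.2553 -1.9294

phase 1: p=0.1206, T=0.386, ωT=1.470428, cosh=2.290463, sinh=2.060636; start (x,ẋ)=(0.098300, 0.120300) → end (x,ẋ)=(0.134597, 0.100492)
phase 2: p=0.2677, T=0.595, ωT=2.266593, cosh=4.875072, sinh=4.771407; start (x,ẋ)=(0.134597, 0.100492) → end (x,ẋ)=(-0.255316, -1.929397)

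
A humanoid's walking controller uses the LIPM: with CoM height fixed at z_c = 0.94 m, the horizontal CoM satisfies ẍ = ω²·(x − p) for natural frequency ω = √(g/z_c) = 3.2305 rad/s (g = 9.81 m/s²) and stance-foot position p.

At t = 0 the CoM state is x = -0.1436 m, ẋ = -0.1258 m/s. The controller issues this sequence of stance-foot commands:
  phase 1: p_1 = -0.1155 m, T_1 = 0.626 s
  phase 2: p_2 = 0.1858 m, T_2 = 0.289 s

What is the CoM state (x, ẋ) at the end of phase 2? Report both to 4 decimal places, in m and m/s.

x = -0.9006, ẋ = -3.1287

phase 1: p=-0.1155, T=0.626, ωT=2.022293, cosh=3.843991, sinh=3.711639; start (x,ẋ)=(-0.143600, -0.125800) → end (x,ẋ)=(-0.368052, -0.820506)
phase 2: p=0.1858, T=0.289, ωT=0.933615, cosh=1.468408, sinh=1.075278; start (x,ẋ)=(-0.368052, -0.820506) → end (x,ẋ)=(-0.900588, -3.128747)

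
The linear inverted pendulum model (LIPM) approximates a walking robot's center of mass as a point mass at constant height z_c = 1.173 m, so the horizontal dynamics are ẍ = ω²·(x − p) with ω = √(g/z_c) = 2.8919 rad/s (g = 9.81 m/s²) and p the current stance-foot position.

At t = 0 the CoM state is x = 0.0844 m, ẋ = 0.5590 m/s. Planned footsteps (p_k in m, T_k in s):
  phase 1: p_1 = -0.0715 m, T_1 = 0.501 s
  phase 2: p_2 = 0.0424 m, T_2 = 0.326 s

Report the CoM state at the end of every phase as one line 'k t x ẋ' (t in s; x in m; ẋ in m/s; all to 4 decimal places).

1 0.5010 0.6676 2.1628
2 0.8270 1.7809 5.1656

phase 1: p=-0.0715, T=0.501, ωT=1.448842, cosh=2.246511, sinh=2.011669; start (x,ẋ)=(0.084400, 0.559000) → end (x,ẋ)=(0.667584, 2.162755)
phase 2: p=0.0424, T=0.326, ωT=0.942759, cosh=1.478303, sinh=1.088752; start (x,ẋ)=(0.667584, 2.162755) → end (x,ẋ)=(1.780852, 5.165638)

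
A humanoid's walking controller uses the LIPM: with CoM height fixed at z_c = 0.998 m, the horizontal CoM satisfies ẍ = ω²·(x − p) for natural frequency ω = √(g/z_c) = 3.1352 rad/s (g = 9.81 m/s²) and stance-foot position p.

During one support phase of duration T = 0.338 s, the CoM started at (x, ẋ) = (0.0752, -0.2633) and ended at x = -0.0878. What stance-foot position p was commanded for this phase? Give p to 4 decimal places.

ωT = 3.1352·0.338 = 1.059698; cosh(ωT) = 1.616029, sinh(ωT) = 1.269469
x(T) = p + (x₀−p)·cosh(ωT) + (ẋ₀/ω)·sinh(ωT) ⇒ p·(1 − cosh) = x(T) − x₀·cosh − (ẋ₀/ω)·sinh
numerator   = -0.0878 − (0.0752)·1.616029 − (-0.2633/3.1352)·1.269469 = -0.102713
denominator = 1 − 1.616029 = -0.616029
p = -0.102713 / -0.616029 = 0.1667

p = 0.1667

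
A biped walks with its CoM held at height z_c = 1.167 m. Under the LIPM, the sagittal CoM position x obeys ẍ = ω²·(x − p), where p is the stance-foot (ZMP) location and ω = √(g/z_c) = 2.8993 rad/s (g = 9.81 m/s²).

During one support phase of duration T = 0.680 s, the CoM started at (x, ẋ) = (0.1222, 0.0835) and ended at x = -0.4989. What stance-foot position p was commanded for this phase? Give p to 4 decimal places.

p = 0.3938

ωT = 2.8993·0.680 = 1.971524; cosh(ωT) = 3.660429, sinh(ωT) = 3.521184
x(T) = p + (x₀−p)·cosh(ωT) + (ẋ₀/ω)·sinh(ωT) ⇒ p·(1 − cosh) = x(T) − x₀·cosh − (ẋ₀/ω)·sinh
numerator   = -0.4989 − (0.1222)·3.660429 − (0.0835/2.8993)·3.521184 = -1.047615
denominator = 1 − 3.660429 = -2.660429
p = -1.047615 / -2.660429 = 0.3938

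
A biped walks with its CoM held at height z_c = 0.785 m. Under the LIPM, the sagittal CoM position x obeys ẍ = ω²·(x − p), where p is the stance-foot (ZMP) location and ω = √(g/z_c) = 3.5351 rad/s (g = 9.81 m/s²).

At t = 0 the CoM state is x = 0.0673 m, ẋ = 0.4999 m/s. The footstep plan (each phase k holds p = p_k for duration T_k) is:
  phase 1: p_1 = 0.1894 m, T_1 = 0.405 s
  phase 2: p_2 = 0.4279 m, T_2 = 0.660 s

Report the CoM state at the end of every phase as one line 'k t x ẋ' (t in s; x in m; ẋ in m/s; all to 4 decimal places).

phase 1: p=0.1894, T=0.405, ωT=1.431716, cosh=2.212386, sinh=1.973488; start (x,ẋ)=(0.067300, 0.499900) → end (x,ẋ)=(0.198339, 0.254144)
phase 2: p=0.4279, T=0.660, ωT=2.333166, cosh=5.203761, sinh=5.106772; start (x,ẋ)=(0.198339, 0.254144) → end (x,ẋ)=(-0.399544, -2.821742)

1 0.4050 0.1983 0.2541
2 1.0650 -0.3995 -2.8217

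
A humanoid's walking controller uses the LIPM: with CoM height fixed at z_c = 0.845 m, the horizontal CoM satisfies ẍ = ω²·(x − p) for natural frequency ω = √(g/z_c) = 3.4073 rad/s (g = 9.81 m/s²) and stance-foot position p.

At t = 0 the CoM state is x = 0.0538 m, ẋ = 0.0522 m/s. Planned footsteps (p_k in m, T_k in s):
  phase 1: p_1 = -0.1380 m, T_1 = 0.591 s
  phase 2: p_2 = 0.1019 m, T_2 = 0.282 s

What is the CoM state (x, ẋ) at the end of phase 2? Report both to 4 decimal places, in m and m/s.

x = 1.7748, ẋ = 5.9821

phase 1: p=-0.1380, T=0.591, ωT=2.013714, cosh=3.812291, sinh=3.678799; start (x,ẋ)=(0.053800, 0.052200) → end (x,ẋ)=(0.649557, 2.603171)
phase 2: p=0.1019, T=0.282, ωT=0.960859, cosh=1.498252, sinh=1.115688; start (x,ẋ)=(0.649557, 2.603171) → end (x,ẋ)=(1.774811, 5.982114)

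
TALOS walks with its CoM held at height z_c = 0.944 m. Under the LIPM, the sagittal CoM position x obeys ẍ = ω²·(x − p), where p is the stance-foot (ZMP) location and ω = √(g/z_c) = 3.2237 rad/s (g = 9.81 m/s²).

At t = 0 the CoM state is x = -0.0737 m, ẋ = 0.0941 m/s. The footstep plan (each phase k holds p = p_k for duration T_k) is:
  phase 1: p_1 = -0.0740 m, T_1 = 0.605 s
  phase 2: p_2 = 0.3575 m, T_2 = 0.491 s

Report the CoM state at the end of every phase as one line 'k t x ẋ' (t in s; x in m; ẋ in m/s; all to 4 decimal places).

1 0.6050 0.0276 0.3408
2 1.0960 -0.2329 -1.6149

phase 1: p=-0.0740, T=0.605, ωT=1.950338, cosh=3.586647, sinh=3.444421; start (x,ẋ)=(-0.073700, 0.094100) → end (x,ẋ)=(0.027619, 0.340835)
phase 2: p=0.3575, T=0.491, ωT=1.582837, cosh=2.537070, sinh=2.331678; start (x,ẋ)=(0.027619, 0.340835) → end (x,ẋ)=(-0.232908, -1.614874)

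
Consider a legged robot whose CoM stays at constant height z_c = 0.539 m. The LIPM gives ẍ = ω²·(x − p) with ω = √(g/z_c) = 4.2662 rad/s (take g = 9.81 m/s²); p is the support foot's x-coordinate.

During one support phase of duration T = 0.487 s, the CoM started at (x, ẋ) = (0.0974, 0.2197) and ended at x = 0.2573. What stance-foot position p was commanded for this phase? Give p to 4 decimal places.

ωT = 4.2662·0.487 = 2.077639; cosh(ωT) = 4.055411, sinh(ωT) = 3.930185
x(T) = p + (x₀−p)·cosh(ωT) + (ẋ₀/ω)·sinh(ωT) ⇒ p·(1 − cosh) = x(T) − x₀·cosh − (ẋ₀/ω)·sinh
numerator   = 0.2573 − (0.0974)·4.055411 − (0.2197/4.2662)·3.930185 = -0.340093
denominator = 1 − 4.055411 = -3.055411
p = -0.340093 / -3.055411 = 0.1113

p = 0.1113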